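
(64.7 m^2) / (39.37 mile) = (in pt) 2.895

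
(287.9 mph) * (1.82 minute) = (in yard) 1.537e+04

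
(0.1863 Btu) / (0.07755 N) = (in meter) 2535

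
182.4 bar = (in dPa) 1.824e+08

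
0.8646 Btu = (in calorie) 218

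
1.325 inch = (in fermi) 3.365e+13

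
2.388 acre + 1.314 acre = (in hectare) 1.498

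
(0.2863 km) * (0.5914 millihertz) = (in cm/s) 16.93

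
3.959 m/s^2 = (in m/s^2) 3.959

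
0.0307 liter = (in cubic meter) 3.07e-05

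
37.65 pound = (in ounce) 602.4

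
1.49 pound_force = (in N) 6.628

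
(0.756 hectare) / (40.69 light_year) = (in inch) 7.732e-13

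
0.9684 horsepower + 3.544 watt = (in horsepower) 0.9732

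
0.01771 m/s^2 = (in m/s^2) 0.01771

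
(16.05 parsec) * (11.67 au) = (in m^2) 8.646e+29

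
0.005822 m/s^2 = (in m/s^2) 0.005822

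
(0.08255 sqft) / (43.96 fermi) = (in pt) 4.945e+14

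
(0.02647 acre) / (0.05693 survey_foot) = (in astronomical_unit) 4.127e-08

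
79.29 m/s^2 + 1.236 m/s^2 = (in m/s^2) 80.53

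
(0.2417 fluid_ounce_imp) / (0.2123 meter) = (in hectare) 3.235e-09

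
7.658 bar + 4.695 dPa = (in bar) 7.658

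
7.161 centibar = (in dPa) 7.161e+04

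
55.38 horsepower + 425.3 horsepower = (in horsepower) 480.7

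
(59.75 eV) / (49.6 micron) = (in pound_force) 4.339e-14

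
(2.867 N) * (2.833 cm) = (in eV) 5.069e+17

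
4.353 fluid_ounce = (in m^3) 0.0001287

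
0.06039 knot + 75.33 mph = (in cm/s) 3371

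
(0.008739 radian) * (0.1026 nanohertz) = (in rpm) 8.562e-12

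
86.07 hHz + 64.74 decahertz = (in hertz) 9254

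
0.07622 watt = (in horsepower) 0.0001022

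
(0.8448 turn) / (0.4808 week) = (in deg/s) 0.001046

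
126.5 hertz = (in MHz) 0.0001265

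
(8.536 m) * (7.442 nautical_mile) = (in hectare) 11.76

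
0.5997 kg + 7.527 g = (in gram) 607.2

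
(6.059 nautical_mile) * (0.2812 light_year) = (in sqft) 3.213e+20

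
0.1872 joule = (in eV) 1.168e+18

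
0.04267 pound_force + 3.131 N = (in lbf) 0.7465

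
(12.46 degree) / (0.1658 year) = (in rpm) 3.972e-07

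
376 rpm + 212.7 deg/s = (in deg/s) 2469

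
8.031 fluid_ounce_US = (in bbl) 0.001494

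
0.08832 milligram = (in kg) 8.832e-08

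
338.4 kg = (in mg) 3.384e+08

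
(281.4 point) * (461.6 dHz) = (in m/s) 4.582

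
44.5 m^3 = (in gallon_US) 1.176e+04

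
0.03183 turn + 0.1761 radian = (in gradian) 23.94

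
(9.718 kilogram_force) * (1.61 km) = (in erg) 1.534e+12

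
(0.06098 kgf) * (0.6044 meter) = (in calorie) 0.08639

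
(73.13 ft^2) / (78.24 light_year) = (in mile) 5.703e-21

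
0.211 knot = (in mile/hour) 0.2428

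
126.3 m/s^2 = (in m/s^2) 126.3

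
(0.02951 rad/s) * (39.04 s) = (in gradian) 73.34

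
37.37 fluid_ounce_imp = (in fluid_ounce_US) 35.9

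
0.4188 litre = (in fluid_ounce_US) 14.16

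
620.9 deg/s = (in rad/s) 10.84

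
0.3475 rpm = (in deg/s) 2.085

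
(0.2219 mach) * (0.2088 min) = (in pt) 2.683e+06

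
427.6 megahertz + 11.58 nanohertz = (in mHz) 4.276e+11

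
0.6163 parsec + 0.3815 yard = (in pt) 5.391e+19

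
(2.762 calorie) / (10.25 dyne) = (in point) 3.196e+08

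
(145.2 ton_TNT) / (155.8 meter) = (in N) 3.899e+09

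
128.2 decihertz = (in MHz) 1.282e-05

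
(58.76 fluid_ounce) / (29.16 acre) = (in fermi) 1.473e+07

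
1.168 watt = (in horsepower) 0.001566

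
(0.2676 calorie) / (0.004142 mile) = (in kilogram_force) 0.01713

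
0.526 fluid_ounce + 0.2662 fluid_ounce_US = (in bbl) 0.0001474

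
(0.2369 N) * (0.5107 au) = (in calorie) 4.326e+09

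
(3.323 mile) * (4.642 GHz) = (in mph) 5.553e+13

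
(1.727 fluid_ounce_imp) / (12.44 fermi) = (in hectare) 3.944e+05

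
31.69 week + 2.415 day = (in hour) 5382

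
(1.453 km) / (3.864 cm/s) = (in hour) 10.45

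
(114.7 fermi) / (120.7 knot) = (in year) 5.857e-23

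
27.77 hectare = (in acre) 68.62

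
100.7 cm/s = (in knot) 1.957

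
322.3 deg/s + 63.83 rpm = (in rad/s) 12.31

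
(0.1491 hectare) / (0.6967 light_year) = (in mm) 2.262e-10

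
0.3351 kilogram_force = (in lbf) 0.7388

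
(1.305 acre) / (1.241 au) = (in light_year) 3.007e-24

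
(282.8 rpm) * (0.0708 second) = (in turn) 0.3337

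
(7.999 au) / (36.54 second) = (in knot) 6.366e+10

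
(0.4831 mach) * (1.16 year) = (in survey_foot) 1.974e+10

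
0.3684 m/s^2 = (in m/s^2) 0.3684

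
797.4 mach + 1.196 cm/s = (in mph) 6.074e+05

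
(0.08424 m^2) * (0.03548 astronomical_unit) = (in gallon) 1.181e+11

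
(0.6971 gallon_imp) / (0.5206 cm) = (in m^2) 0.6087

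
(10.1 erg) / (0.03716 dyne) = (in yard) 2.972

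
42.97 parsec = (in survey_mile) 8.239e+14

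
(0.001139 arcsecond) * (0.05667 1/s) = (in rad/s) 3.129e-10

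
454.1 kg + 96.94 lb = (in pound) 1098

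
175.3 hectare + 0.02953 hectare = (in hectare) 175.3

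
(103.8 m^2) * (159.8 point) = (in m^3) 5.852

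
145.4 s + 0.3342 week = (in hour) 56.19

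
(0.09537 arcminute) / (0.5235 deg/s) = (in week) 5.02e-09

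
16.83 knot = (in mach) 0.02543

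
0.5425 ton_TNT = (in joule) 2.27e+09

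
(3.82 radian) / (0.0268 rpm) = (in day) 0.01575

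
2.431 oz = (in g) 68.92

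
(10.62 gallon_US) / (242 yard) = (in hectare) 1.817e-08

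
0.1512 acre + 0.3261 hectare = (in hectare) 0.3873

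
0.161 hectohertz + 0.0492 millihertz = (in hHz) 0.161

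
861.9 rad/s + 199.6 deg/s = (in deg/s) 4.958e+04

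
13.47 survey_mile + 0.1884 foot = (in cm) 2.168e+06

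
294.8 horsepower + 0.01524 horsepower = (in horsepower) 294.8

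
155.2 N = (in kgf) 15.83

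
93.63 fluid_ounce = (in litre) 2.769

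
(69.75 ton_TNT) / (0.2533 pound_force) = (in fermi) 2.59e+26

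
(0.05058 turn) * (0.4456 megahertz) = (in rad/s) 1.416e+05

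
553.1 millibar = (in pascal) 5.531e+04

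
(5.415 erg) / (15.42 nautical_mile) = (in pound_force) 4.263e-12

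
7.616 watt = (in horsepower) 0.01021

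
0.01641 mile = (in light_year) 2.791e-15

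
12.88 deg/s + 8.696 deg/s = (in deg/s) 21.58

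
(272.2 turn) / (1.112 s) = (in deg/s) 8.812e+04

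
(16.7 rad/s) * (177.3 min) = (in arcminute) 6.107e+08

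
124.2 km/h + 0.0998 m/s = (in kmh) 124.6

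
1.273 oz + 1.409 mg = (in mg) 3.609e+04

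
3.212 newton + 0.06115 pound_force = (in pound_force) 0.7832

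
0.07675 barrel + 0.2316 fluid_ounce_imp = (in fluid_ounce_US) 412.8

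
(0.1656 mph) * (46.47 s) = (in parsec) 1.115e-16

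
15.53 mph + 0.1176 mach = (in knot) 91.33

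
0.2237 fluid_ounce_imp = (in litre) 0.006356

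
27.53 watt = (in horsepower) 0.03692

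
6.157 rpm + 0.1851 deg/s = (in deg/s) 37.13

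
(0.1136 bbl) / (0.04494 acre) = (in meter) 9.931e-05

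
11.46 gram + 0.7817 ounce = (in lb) 0.07412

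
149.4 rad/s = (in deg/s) 8560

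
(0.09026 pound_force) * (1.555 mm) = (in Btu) 5.917e-07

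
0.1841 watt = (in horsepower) 0.0002469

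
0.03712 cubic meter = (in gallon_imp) 8.165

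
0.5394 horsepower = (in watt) 402.2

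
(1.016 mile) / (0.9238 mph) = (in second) 3959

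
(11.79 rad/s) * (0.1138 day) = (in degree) 6.642e+06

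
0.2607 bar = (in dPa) 2.607e+05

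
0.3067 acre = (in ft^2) 1.336e+04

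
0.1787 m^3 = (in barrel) 1.124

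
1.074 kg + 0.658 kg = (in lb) 3.818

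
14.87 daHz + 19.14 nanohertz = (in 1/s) 148.7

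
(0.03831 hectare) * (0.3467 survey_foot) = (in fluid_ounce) 1.369e+06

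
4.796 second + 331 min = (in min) 331.1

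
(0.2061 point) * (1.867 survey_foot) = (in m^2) 4.138e-05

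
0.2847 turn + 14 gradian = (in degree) 115.1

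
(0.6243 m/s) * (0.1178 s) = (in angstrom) 7.354e+08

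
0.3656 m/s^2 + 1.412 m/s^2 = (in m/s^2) 1.778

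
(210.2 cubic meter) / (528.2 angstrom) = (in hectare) 3.98e+05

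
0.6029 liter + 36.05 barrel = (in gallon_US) 1514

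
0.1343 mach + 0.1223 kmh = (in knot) 88.96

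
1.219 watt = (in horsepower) 0.001635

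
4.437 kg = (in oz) 156.5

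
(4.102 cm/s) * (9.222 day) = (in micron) 3.268e+10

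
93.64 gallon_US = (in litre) 354.5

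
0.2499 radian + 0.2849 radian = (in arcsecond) 1.103e+05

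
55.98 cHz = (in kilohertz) 0.0005598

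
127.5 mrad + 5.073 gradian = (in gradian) 13.19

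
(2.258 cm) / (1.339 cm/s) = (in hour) 0.0004684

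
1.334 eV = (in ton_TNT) 5.108e-29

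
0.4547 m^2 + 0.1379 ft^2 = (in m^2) 0.4675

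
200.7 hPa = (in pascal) 2.007e+04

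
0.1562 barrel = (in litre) 24.83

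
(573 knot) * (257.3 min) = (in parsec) 1.475e-10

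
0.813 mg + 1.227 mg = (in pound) 4.497e-06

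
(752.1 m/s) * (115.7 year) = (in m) 2.744e+12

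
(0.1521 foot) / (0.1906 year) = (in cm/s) 7.713e-07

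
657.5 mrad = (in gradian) 41.86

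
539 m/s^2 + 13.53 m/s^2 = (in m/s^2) 552.5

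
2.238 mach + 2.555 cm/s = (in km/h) 2743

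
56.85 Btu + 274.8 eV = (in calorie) 1.434e+04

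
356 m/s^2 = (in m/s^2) 356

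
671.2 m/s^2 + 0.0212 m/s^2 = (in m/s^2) 671.2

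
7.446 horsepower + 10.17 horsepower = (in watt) 1.314e+04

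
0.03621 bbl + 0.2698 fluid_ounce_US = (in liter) 5.765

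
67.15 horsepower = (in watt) 5.007e+04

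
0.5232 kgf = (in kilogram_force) 0.5232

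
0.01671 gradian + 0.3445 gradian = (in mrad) 5.674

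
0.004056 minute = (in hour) 6.76e-05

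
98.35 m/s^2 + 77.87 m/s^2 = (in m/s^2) 176.2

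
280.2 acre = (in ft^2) 1.221e+07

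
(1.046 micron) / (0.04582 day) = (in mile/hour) 5.91e-10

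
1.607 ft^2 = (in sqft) 1.607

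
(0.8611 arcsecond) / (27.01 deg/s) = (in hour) 2.46e-09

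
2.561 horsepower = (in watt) 1910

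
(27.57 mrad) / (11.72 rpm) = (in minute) 0.0003744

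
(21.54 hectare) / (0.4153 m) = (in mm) 5.187e+08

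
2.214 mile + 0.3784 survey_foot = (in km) 3.563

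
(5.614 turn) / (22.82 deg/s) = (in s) 88.56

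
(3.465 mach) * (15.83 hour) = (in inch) 2.647e+09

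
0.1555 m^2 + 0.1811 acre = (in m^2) 733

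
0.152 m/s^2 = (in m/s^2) 0.152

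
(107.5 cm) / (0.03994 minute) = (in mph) 1.003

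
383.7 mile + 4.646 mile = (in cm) 6.25e+07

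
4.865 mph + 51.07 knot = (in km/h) 102.4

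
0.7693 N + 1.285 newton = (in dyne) 2.054e+05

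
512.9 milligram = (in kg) 0.0005129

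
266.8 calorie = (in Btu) 1.058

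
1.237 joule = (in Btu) 0.001172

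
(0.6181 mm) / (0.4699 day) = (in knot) 2.959e-08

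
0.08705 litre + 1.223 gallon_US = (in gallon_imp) 1.038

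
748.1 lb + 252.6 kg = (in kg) 591.9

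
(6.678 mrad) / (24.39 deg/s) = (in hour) 4.358e-06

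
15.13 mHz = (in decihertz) 0.1513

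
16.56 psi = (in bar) 1.142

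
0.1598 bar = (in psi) 2.318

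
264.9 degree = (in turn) 0.7358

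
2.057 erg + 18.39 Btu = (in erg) 1.94e+11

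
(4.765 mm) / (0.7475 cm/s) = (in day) 7.378e-06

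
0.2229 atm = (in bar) 0.2259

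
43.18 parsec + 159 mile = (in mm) 1.332e+21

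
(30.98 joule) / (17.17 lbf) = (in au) 2.711e-12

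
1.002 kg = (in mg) 1.002e+06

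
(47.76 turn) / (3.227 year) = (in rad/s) 2.949e-06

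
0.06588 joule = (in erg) 6.588e+05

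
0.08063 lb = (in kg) 0.03657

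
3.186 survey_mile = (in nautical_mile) 2.769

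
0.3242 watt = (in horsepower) 0.0004348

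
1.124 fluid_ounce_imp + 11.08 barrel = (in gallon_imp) 387.5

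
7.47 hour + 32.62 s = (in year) 0.0008538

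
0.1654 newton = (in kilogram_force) 0.01687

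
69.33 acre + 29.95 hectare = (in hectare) 58.01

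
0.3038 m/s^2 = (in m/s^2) 0.3038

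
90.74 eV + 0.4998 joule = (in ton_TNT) 1.195e-10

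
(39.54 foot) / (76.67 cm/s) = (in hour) 0.004366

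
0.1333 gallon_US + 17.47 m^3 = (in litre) 1.747e+04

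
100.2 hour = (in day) 4.175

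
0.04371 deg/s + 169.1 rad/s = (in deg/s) 9689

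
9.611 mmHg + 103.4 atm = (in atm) 103.4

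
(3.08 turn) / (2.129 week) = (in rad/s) 1.503e-05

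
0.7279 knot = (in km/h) 1.348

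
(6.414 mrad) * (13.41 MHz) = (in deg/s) 4.928e+06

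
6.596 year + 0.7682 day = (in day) 2408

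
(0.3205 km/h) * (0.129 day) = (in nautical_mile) 0.5358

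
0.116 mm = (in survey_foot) 0.0003806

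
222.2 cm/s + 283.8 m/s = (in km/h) 1030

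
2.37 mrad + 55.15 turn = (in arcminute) 1.191e+06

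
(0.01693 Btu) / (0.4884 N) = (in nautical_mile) 0.01975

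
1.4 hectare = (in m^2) 1.4e+04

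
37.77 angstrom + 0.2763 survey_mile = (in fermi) 4.447e+17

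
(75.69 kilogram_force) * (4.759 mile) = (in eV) 3.548e+25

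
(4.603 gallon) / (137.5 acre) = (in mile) 1.946e-11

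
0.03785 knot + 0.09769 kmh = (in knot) 0.0906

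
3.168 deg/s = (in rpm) 0.528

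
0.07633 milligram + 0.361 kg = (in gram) 361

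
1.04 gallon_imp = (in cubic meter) 0.004728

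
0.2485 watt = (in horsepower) 0.0003332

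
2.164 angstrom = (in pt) 6.134e-07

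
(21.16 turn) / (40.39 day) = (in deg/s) 0.002183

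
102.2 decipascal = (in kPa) 0.01022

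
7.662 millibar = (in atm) 0.007562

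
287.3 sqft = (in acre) 0.006596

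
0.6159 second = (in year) 1.953e-08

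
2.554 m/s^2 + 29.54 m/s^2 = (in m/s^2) 32.09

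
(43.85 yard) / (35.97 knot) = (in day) 2.508e-05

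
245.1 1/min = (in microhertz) 4.085e+06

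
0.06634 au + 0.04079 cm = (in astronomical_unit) 0.06634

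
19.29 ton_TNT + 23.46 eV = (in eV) 5.037e+29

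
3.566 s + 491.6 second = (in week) 0.0008187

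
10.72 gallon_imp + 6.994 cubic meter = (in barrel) 44.3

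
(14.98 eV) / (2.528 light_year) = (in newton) 1.004e-34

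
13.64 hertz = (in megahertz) 1.364e-05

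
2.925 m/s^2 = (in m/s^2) 2.925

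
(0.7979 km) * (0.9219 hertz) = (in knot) 1430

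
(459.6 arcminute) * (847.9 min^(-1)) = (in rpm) 18.04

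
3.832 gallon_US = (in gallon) 3.832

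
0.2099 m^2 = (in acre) 5.187e-05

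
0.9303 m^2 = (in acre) 0.0002299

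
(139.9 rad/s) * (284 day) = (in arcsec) 7.081e+14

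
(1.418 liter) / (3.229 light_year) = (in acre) 1.147e-23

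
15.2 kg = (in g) 1.52e+04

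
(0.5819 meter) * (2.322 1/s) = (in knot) 2.626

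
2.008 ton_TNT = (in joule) 8.401e+09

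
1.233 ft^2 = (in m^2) 0.1145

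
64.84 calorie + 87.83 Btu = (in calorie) 2.221e+04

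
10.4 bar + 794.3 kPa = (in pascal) 1.834e+06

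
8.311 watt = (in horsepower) 0.01115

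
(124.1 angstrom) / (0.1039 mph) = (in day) 3.092e-12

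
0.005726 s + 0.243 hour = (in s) 874.8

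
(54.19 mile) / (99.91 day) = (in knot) 0.01964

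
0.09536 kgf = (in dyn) 9.352e+04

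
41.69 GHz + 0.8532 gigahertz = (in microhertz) 4.254e+16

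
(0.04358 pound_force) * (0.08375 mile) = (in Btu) 0.02476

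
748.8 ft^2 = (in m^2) 69.57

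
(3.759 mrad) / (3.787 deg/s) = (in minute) 0.0009479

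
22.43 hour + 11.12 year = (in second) 3.508e+08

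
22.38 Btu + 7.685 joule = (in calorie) 5645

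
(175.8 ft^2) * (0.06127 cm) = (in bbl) 0.06294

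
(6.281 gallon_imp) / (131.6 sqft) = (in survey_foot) 0.007662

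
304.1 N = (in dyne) 3.041e+07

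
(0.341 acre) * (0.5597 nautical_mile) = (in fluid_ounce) 4.837e+10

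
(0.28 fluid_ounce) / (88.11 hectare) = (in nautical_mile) 5.075e-15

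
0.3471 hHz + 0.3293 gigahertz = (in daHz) 3.293e+07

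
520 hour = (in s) 1.872e+06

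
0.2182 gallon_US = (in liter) 0.826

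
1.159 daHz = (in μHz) 1.159e+07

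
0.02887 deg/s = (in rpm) 0.004812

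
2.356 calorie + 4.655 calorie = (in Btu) 0.0278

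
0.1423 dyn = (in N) 1.423e-06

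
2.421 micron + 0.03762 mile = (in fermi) 6.054e+16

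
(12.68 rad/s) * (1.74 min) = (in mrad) 1.324e+06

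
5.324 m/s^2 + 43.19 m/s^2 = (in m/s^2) 48.51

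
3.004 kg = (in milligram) 3.004e+06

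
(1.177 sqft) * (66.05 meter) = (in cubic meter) 7.222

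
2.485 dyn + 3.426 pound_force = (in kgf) 1.554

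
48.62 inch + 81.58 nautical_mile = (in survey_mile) 93.88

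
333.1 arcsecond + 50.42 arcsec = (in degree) 0.1065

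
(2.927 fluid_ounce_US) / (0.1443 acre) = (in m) 1.482e-07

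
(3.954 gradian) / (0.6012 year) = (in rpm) 3.128e-08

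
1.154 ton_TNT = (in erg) 4.828e+16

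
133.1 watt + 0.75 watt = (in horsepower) 0.1795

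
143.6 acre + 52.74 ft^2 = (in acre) 143.6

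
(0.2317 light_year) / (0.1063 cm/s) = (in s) 2.062e+18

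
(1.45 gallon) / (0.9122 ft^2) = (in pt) 183.6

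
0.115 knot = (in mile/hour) 0.1323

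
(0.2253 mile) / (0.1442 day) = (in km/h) 0.1048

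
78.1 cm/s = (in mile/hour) 1.747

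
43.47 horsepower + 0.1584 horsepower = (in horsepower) 43.63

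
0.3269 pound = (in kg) 0.1483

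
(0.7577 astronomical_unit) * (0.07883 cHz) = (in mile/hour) 1.999e+08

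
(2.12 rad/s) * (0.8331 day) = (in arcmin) 5.246e+08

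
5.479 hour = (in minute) 328.7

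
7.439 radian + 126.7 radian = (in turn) 21.35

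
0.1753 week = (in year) 0.003362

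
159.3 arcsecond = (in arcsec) 159.3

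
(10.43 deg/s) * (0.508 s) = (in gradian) 5.887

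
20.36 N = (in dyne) 2.036e+06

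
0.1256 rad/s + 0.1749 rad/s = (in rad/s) 0.3005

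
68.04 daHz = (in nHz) 6.804e+11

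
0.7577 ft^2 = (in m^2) 0.07039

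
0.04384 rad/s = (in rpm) 0.4186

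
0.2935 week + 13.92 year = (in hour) 1.22e+05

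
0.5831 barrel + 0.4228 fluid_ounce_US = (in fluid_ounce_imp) 3263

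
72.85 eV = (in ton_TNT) 2.79e-27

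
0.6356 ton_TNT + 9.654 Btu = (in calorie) 6.356e+08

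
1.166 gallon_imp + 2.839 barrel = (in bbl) 2.872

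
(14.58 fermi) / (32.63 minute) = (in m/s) 7.447e-18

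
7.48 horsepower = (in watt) 5578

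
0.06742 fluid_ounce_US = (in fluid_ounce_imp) 0.07017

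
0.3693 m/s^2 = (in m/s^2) 0.3693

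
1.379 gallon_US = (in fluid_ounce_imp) 183.7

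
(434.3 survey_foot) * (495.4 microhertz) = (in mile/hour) 0.1467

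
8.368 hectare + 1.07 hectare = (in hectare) 9.438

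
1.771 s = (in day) 2.05e-05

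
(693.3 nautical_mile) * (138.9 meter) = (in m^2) 1.783e+08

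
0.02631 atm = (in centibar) 2.666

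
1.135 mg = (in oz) 4.004e-05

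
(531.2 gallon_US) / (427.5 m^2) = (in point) 13.33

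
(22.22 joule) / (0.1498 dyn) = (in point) 4.205e+10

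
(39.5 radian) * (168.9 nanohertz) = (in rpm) 6.371e-05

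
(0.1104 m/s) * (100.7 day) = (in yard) 1.05e+06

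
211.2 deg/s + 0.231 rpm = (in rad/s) 3.71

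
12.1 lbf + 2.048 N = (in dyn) 5.587e+06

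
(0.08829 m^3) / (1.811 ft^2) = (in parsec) 1.701e-17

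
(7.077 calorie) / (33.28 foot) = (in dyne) 2.919e+05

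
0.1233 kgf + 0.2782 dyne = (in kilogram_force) 0.1233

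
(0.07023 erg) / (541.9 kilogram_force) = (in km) 1.322e-15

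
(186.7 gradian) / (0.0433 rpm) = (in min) 10.78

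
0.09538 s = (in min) 0.00159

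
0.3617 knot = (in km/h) 0.6699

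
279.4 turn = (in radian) 1756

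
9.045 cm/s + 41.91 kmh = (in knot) 22.81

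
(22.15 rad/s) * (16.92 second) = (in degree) 2.147e+04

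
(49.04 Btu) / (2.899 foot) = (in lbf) 1.316e+04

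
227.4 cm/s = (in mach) 0.006678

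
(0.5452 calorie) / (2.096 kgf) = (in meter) 0.111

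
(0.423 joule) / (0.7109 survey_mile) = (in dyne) 36.97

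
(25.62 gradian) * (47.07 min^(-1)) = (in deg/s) 18.09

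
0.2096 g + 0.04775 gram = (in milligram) 257.4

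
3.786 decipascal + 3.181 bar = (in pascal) 3.181e+05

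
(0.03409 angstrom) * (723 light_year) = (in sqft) 2.51e+08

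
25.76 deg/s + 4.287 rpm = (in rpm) 8.58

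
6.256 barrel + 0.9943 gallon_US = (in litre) 998.4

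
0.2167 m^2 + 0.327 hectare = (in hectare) 0.327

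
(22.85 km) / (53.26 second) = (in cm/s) 4.29e+04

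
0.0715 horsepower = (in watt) 53.32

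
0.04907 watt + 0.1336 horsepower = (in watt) 99.67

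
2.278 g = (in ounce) 0.08035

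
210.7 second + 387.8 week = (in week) 387.8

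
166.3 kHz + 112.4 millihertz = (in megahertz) 0.1663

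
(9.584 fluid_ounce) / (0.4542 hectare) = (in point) 0.0001769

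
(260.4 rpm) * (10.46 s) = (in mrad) 2.852e+05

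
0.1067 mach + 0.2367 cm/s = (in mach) 0.1067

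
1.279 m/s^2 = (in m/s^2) 1.279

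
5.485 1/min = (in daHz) 0.009142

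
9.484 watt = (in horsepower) 0.01272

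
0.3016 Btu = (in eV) 1.986e+21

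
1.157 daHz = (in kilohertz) 0.01157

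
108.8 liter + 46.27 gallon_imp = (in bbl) 2.007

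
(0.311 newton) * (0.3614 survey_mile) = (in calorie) 43.23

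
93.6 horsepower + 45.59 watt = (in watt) 6.984e+04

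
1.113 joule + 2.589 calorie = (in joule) 11.95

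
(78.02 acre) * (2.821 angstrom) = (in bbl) 0.0005602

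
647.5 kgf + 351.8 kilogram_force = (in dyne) 9.8e+08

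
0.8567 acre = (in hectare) 0.3467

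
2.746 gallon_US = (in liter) 10.39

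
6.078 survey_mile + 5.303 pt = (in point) 2.773e+07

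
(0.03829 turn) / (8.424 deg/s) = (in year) 5.189e-08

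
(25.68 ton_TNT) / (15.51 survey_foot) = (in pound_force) 5.109e+09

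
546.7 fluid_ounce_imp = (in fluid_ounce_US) 525.2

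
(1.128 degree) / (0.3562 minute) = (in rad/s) 0.0009212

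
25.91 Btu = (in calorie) 6534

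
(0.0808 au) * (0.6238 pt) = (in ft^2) 2.863e+07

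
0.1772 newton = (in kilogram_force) 0.01807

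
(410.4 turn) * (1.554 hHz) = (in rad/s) 4.007e+05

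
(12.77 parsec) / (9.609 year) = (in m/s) 1.3e+09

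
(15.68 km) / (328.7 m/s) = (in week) 7.887e-05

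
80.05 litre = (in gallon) 21.15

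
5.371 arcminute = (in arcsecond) 322.3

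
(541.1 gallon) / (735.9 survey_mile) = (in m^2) 1.73e-06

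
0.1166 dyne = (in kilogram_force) 1.189e-07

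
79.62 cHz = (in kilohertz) 0.0007962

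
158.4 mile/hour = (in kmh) 254.9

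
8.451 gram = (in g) 8.451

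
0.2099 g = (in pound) 0.0004628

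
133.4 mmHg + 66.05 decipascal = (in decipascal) 1.779e+05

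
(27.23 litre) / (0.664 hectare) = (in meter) 4.101e-06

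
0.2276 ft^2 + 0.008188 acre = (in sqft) 356.9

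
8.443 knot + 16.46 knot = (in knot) 24.9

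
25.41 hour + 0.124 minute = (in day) 1.059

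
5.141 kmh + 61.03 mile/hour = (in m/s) 28.71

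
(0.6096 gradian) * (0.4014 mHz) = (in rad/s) 3.844e-06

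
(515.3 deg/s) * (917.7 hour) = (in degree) 1.702e+09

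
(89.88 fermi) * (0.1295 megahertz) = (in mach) 3.418e-11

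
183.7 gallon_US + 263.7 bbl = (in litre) 4.262e+04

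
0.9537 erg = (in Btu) 9.039e-11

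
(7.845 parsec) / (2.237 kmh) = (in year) 1.235e+10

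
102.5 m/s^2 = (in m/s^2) 102.5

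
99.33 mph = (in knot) 86.32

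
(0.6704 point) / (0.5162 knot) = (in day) 1.031e-08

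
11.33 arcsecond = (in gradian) 0.003497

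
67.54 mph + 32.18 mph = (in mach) 0.1309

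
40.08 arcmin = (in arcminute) 40.08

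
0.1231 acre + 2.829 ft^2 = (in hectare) 0.04984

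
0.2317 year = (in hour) 2030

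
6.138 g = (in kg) 0.006138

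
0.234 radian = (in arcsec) 4.827e+04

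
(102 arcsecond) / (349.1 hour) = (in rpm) 3.757e-09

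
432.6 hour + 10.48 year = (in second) 3.321e+08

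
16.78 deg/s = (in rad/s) 0.2929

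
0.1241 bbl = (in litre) 19.73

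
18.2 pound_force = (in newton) 80.96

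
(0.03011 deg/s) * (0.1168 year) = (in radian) 1936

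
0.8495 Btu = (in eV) 5.594e+21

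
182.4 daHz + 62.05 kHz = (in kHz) 63.87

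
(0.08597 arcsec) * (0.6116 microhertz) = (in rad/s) 2.549e-13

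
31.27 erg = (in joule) 3.127e-06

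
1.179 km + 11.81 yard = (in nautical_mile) 0.6424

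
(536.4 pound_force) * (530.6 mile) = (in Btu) 1.931e+06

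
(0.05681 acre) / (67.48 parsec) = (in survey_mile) 6.861e-20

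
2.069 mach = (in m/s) 704.5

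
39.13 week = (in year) 0.7504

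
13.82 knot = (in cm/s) 711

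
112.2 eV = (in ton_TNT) 4.296e-27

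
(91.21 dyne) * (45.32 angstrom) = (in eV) 2.58e+07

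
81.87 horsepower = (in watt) 6.105e+04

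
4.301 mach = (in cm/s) 1.464e+05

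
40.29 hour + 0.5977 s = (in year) 0.004599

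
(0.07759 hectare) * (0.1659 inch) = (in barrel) 20.56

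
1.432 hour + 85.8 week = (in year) 1.646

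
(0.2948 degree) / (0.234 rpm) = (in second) 0.21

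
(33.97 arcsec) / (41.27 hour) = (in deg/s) 6.351e-08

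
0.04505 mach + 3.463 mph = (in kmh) 60.8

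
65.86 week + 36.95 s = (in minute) 6.639e+05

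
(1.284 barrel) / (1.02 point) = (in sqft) 6107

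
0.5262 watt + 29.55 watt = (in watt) 30.08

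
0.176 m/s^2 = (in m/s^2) 0.176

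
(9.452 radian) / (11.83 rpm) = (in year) 2.419e-07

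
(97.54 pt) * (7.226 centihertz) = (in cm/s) 0.2486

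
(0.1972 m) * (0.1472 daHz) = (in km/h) 1.045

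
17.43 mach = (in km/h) 2.137e+04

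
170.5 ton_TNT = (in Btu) 6.761e+08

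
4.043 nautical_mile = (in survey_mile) 4.653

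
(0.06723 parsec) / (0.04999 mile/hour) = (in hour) 2.579e+13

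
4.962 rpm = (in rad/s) 0.5196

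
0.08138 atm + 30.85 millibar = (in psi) 1.643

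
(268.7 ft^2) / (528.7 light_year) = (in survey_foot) 1.637e-17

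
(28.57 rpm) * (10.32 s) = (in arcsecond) 6.369e+06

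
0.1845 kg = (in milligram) 1.845e+05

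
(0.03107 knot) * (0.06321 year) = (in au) 2.13e-07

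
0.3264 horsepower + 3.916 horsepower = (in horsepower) 4.242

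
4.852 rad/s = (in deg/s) 278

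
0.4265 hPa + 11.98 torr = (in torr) 12.3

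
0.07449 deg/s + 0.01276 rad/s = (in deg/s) 0.8056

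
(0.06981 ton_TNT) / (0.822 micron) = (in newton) 3.553e+14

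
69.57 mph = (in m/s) 31.1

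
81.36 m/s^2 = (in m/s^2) 81.36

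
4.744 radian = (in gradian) 302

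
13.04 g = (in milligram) 1.304e+04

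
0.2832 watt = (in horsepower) 0.0003798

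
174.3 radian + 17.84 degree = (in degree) 1e+04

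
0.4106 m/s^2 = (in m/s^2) 0.4106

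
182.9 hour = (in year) 0.02088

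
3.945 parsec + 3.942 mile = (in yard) 1.331e+17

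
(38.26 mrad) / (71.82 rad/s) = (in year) 1.689e-11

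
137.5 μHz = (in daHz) 1.375e-05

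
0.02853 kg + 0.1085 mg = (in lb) 0.0629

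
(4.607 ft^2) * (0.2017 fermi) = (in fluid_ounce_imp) 3.038e-12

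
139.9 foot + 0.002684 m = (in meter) 42.64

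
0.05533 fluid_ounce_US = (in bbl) 1.029e-05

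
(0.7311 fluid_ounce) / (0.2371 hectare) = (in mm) 9.119e-06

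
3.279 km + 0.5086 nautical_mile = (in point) 1.196e+07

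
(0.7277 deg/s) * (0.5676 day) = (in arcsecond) 1.285e+08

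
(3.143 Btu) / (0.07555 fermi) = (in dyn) 4.389e+24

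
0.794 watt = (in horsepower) 0.001065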